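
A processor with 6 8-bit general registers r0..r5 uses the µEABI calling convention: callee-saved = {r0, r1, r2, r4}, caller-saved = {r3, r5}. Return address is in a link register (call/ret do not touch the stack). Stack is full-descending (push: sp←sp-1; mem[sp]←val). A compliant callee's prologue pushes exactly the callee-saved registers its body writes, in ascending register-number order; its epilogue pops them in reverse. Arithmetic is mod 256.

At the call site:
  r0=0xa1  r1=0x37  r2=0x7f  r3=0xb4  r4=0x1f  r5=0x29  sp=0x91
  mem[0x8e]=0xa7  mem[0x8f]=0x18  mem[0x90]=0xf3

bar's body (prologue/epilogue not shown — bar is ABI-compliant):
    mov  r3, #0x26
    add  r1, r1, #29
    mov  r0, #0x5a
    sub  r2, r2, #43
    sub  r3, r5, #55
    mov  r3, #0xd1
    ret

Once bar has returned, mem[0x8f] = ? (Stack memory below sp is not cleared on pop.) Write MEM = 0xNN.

prologue: push r0 -> mem[0x90]=0xa1, sp=0x90
prologue: push r1 -> mem[0x8f]=0x37, sp=0x8f
prologue: push r2 -> mem[0x8e]=0x7f, sp=0x8e
body[0] mov  r3, #0x26 -> r3=0x26
body[1] add  r1, r1, #29 -> r1=0x54
body[2] mov  r0, #0x5a -> r0=0x5a
body[3] sub  r2, r2, #43 -> r2=0x54
body[4] sub  r3, r5, #55 -> r3=0xf2
body[5] mov  r3, #0xd1 -> r3=0xd1
epilogue: pop r2=0x7f, sp=0x8f
epilogue: pop r1=0x37, sp=0x90
epilogue: pop r0=0xa1, sp=0x91
prologue pushed ['r0', 'r1', 'r2'] at ['0x90', '0x8f', '0x8e']

MEM = 0x37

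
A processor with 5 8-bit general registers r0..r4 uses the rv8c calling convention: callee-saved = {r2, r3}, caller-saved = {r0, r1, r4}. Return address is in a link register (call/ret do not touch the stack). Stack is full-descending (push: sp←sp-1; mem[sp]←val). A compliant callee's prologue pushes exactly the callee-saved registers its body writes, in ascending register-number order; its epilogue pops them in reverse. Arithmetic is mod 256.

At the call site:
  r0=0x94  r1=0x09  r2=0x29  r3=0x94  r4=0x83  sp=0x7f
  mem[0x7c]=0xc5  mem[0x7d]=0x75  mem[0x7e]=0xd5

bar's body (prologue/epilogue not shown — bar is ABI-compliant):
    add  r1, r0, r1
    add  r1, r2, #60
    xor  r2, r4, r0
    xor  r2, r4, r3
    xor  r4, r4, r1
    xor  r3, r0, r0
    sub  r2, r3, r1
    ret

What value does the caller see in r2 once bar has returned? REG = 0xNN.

REG = 0x29

prologue: push r2 → mem[0x7e]=0x29, sp=0x7e
prologue: push r3 → mem[0x7d]=0x94, sp=0x7d
body[0] add  r1, r0, r1 → r1=0x9d
body[1] add  r1, r2, #60 → r1=0x65
body[2] xor  r2, r4, r0 → r2=0x17
body[3] xor  r2, r4, r3 → r2=0x17
body[4] xor  r4, r4, r1 → r4=0xe6
body[5] xor  r3, r0, r0 → r3=0x00
body[6] sub  r2, r3, r1 → r2=0x9b
epilogue: pop r3=0x94, sp=0x7e
epilogue: pop r2=0x29, sp=0x7f
r2 is callee-saved → restored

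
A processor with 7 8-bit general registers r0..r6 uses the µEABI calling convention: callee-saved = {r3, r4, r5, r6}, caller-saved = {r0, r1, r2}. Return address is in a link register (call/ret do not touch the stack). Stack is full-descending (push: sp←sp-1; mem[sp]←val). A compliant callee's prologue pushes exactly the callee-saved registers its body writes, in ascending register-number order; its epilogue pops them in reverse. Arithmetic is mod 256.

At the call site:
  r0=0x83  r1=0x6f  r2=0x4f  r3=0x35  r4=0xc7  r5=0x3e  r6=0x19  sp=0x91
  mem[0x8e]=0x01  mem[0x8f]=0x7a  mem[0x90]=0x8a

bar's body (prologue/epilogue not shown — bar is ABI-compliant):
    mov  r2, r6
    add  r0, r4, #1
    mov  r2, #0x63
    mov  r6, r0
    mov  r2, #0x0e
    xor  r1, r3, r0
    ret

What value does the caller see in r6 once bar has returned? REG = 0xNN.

prologue: push r6 → mem[0x90]=0x19, sp=0x90
body[0] mov  r2, r6 → r2=0x19
body[1] add  r0, r4, #1 → r0=0xc8
body[2] mov  r2, #0x63 → r2=0x63
body[3] mov  r6, r0 → r6=0xc8
body[4] mov  r2, #0x0e → r2=0x0e
body[5] xor  r1, r3, r0 → r1=0xfd
epilogue: pop r6=0x19, sp=0x91
r6 is callee-saved → restored

REG = 0x19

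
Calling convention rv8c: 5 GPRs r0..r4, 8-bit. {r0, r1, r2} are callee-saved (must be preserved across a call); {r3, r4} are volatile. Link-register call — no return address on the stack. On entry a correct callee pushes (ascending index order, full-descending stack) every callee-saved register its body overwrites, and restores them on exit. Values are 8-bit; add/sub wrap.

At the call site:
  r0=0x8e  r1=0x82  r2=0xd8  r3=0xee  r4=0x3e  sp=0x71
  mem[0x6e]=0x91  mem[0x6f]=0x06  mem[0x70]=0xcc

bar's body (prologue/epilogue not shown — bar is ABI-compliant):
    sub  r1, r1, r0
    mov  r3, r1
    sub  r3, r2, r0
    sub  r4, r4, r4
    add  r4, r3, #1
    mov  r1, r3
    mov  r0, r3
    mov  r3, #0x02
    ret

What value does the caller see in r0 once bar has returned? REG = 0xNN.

prologue: push r0 → mem[0x70]=0x8e, sp=0x70
prologue: push r1 → mem[0x6f]=0x82, sp=0x6f
body[0] sub  r1, r1, r0 → r1=0xf4
body[1] mov  r3, r1 → r3=0xf4
body[2] sub  r3, r2, r0 → r3=0x4a
body[3] sub  r4, r4, r4 → r4=0x00
body[4] add  r4, r3, #1 → r4=0x4b
body[5] mov  r1, r3 → r1=0x4a
body[6] mov  r0, r3 → r0=0x4a
body[7] mov  r3, #0x02 → r3=0x02
epilogue: pop r1=0x82, sp=0x70
epilogue: pop r0=0x8e, sp=0x71
r0 is callee-saved → restored

REG = 0x8e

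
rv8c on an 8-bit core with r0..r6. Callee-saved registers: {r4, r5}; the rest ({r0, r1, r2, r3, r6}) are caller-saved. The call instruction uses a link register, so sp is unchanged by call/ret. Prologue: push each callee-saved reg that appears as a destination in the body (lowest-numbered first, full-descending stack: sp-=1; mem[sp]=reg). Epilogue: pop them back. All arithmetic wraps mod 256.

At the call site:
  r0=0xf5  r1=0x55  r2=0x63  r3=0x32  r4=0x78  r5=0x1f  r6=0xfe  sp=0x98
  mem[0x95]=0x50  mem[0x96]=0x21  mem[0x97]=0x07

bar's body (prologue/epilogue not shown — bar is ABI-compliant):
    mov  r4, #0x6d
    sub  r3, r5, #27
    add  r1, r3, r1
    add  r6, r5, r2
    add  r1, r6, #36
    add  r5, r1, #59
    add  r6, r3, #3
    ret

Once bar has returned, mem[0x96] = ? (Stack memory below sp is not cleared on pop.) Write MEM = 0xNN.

prologue: push r4 -> mem[0x97]=0x78, sp=0x97
prologue: push r5 -> mem[0x96]=0x1f, sp=0x96
body[0] mov  r4, #0x6d -> r4=0x6d
body[1] sub  r3, r5, #27 -> r3=0x04
body[2] add  r1, r3, r1 -> r1=0x59
body[3] add  r6, r5, r2 -> r6=0x82
body[4] add  r1, r6, #36 -> r1=0xa6
body[5] add  r5, r1, #59 -> r5=0xe1
body[6] add  r6, r3, #3 -> r6=0x07
epilogue: pop r5=0x1f, sp=0x97
epilogue: pop r4=0x78, sp=0x98
prologue pushed ['r4', 'r5'] at ['0x97', '0x96']

MEM = 0x1f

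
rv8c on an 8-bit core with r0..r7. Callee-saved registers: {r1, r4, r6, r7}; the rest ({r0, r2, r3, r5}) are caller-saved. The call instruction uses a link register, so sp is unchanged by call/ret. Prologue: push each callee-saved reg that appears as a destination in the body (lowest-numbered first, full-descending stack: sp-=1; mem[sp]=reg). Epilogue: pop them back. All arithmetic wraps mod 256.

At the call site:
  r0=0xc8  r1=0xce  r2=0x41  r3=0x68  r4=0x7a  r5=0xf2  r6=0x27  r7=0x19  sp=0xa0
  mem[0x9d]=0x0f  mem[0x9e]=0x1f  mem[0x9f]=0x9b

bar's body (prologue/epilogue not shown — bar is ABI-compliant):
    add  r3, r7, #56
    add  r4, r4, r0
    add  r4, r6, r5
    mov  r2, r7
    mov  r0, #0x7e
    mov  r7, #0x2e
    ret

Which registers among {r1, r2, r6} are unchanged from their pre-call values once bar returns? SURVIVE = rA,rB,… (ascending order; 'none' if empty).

prologue: push r4 → mem[0x9f]=0x7a, sp=0x9f
prologue: push r7 → mem[0x9e]=0x19, sp=0x9e
body[0] add  r3, r7, #56 → r3=0x51
body[1] add  r4, r4, r0 → r4=0x42
body[2] add  r4, r6, r5 → r4=0x19
body[3] mov  r2, r7 → r2=0x19
body[4] mov  r0, #0x7e → r0=0x7e
body[5] mov  r7, #0x2e → r7=0x2e
epilogue: pop r7=0x19, sp=0x9f
epilogue: pop r4=0x7a, sp=0xa0
r1: callee-saved, written=False
r2: caller-saved, written=True
r6: callee-saved, written=False

SURVIVE = r1,r6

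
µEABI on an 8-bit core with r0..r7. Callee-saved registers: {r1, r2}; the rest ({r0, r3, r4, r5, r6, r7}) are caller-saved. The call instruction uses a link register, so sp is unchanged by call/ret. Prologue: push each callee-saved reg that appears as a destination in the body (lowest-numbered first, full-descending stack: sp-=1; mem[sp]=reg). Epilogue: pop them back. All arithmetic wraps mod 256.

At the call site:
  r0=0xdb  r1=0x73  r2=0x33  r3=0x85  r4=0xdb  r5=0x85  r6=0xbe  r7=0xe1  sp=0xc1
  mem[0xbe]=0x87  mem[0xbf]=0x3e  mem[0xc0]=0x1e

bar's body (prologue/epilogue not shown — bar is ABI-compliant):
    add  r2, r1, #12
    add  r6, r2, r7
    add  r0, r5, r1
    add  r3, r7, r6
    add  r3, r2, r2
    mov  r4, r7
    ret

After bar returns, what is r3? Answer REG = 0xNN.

prologue: push r2 -> mem[0xc0]=0x33, sp=0xc0
body[0] add  r2, r1, #12 -> r2=0x7f
body[1] add  r6, r2, r7 -> r6=0x60
body[2] add  r0, r5, r1 -> r0=0xf8
body[3] add  r3, r7, r6 -> r3=0x41
body[4] add  r3, r2, r2 -> r3=0xfe
body[5] mov  r4, r7 -> r4=0xe1
epilogue: pop r2=0x33, sp=0xc1
r3 is caller-saved -> body value

REG = 0xfe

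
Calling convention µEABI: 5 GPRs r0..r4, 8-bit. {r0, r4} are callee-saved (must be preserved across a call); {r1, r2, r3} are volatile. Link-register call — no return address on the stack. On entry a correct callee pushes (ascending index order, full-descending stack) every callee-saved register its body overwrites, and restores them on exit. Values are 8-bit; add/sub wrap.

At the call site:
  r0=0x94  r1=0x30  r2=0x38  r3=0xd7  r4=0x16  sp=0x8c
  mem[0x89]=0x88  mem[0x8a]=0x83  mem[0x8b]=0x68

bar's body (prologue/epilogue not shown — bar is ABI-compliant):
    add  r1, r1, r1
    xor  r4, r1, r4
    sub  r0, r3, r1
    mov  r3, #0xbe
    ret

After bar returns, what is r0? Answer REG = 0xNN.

prologue: push r0 -> mem[0x8b]=0x94, sp=0x8b
prologue: push r4 -> mem[0x8a]=0x16, sp=0x8a
body[0] add  r1, r1, r1 -> r1=0x60
body[1] xor  r4, r1, r4 -> r4=0x76
body[2] sub  r0, r3, r1 -> r0=0x77
body[3] mov  r3, #0xbe -> r3=0xbe
epilogue: pop r4=0x16, sp=0x8b
epilogue: pop r0=0x94, sp=0x8c
r0 is callee-saved -> restored

REG = 0x94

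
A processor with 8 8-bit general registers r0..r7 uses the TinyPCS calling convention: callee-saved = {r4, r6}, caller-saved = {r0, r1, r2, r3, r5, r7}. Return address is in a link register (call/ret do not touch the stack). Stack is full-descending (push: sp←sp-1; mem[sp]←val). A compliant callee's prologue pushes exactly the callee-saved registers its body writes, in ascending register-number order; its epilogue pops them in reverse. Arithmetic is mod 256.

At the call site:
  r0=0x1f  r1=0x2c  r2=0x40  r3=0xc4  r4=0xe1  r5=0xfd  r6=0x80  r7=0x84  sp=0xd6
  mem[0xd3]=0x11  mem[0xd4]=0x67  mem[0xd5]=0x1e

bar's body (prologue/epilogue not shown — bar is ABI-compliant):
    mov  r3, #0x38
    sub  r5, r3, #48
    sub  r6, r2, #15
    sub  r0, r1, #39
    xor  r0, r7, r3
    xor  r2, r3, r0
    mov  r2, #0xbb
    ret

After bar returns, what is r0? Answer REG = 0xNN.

REG = 0xbc

prologue: push r6 -> mem[0xd5]=0x80, sp=0xd5
body[0] mov  r3, #0x38 -> r3=0x38
body[1] sub  r5, r3, #48 -> r5=0x08
body[2] sub  r6, r2, #15 -> r6=0x31
body[3] sub  r0, r1, #39 -> r0=0x05
body[4] xor  r0, r7, r3 -> r0=0xbc
body[5] xor  r2, r3, r0 -> r2=0x84
body[6] mov  r2, #0xbb -> r2=0xbb
epilogue: pop r6=0x80, sp=0xd6
r0 is caller-saved -> body value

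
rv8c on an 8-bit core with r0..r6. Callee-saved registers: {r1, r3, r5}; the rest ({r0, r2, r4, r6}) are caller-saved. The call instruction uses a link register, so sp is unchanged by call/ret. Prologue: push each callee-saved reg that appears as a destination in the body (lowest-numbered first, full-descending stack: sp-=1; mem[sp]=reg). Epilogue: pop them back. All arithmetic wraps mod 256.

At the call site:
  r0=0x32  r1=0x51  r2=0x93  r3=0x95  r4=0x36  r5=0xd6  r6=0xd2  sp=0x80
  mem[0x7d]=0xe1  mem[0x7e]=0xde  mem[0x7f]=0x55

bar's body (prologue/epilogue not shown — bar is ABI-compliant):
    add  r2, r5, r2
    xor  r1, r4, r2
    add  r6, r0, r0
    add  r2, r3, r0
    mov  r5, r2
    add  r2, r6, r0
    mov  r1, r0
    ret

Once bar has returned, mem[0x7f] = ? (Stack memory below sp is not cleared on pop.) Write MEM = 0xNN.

prologue: push r1 -> mem[0x7f]=0x51, sp=0x7f
prologue: push r5 -> mem[0x7e]=0xd6, sp=0x7e
body[0] add  r2, r5, r2 -> r2=0x69
body[1] xor  r1, r4, r2 -> r1=0x5f
body[2] add  r6, r0, r0 -> r6=0x64
body[3] add  r2, r3, r0 -> r2=0xc7
body[4] mov  r5, r2 -> r5=0xc7
body[5] add  r2, r6, r0 -> r2=0x96
body[6] mov  r1, r0 -> r1=0x32
epilogue: pop r5=0xd6, sp=0x7f
epilogue: pop r1=0x51, sp=0x80
prologue pushed ['r1', 'r5'] at ['0x7f', '0x7e']

MEM = 0x51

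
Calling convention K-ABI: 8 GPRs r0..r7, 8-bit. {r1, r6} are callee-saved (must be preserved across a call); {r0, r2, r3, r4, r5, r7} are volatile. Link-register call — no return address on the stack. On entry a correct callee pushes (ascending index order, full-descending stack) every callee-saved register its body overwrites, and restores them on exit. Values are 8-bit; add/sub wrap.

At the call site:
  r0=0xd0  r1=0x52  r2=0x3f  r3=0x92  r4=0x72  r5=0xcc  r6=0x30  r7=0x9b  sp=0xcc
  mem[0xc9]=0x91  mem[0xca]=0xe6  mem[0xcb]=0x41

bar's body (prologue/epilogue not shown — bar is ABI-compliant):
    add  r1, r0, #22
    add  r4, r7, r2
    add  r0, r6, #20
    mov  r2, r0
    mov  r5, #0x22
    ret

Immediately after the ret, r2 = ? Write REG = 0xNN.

REG = 0x44

prologue: push r1 -> mem[0xcb]=0x52, sp=0xcb
body[0] add  r1, r0, #22 -> r1=0xe6
body[1] add  r4, r7, r2 -> r4=0xda
body[2] add  r0, r6, #20 -> r0=0x44
body[3] mov  r2, r0 -> r2=0x44
body[4] mov  r5, #0x22 -> r5=0x22
epilogue: pop r1=0x52, sp=0xcc
r2 is caller-saved -> body value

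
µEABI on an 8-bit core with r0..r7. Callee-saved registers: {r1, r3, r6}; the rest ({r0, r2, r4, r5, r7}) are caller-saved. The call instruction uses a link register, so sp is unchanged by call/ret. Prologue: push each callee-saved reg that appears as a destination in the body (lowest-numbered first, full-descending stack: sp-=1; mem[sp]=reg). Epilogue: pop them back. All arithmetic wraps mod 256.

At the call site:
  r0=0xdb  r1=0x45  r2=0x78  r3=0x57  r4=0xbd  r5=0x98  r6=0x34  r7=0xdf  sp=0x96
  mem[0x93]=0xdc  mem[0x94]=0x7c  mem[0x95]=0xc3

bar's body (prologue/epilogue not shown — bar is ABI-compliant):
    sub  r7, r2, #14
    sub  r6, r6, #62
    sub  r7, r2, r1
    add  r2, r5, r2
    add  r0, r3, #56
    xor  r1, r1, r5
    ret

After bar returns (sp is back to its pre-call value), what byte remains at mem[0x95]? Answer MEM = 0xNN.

prologue: push r1 → mem[0x95]=0x45, sp=0x95
prologue: push r6 → mem[0x94]=0x34, sp=0x94
body[0] sub  r7, r2, #14 → r7=0x6a
body[1] sub  r6, r6, #62 → r6=0xf6
body[2] sub  r7, r2, r1 → r7=0x33
body[3] add  r2, r5, r2 → r2=0x10
body[4] add  r0, r3, #56 → r0=0x8f
body[5] xor  r1, r1, r5 → r1=0xdd
epilogue: pop r6=0x34, sp=0x95
epilogue: pop r1=0x45, sp=0x96
prologue pushed ['r1', 'r6'] at ['0x95', '0x94']

MEM = 0x45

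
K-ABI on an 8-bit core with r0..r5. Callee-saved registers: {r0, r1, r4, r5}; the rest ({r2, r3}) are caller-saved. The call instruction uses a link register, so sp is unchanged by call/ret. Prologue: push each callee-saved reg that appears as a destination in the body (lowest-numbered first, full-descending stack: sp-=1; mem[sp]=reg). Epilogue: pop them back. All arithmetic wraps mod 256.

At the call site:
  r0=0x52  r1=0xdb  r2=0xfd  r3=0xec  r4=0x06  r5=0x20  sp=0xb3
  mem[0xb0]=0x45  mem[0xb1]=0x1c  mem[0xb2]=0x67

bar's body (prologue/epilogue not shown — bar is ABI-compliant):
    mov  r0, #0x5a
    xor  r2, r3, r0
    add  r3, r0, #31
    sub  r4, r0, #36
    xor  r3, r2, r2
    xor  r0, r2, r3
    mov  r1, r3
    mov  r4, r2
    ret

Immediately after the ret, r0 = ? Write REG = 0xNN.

REG = 0x52

prologue: push r0 → mem[0xb2]=0x52, sp=0xb2
prologue: push r1 → mem[0xb1]=0xdb, sp=0xb1
prologue: push r4 → mem[0xb0]=0x06, sp=0xb0
body[0] mov  r0, #0x5a → r0=0x5a
body[1] xor  r2, r3, r0 → r2=0xb6
body[2] add  r3, r0, #31 → r3=0x79
body[3] sub  r4, r0, #36 → r4=0x36
body[4] xor  r3, r2, r2 → r3=0x00
body[5] xor  r0, r2, r3 → r0=0xb6
body[6] mov  r1, r3 → r1=0x00
body[7] mov  r4, r2 → r4=0xb6
epilogue: pop r4=0x06, sp=0xb1
epilogue: pop r1=0xdb, sp=0xb2
epilogue: pop r0=0x52, sp=0xb3
r0 is callee-saved → restored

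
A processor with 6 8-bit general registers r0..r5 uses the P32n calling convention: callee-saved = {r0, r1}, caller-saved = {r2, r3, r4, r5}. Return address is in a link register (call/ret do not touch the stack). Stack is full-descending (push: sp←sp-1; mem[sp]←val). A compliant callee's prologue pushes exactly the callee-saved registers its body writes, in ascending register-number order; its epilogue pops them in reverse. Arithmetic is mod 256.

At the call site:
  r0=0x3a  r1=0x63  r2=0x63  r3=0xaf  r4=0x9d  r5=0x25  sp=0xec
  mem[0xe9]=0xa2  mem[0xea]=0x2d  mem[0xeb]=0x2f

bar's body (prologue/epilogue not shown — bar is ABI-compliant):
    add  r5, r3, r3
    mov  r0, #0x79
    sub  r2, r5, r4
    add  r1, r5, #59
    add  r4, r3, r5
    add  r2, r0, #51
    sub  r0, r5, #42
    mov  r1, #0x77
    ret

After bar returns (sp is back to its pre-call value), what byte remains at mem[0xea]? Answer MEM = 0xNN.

MEM = 0x63

prologue: push r0 → mem[0xeb]=0x3a, sp=0xeb
prologue: push r1 → mem[0xea]=0x63, sp=0xea
body[0] add  r5, r3, r3 → r5=0x5e
body[1] mov  r0, #0x79 → r0=0x79
body[2] sub  r2, r5, r4 → r2=0xc1
body[3] add  r1, r5, #59 → r1=0x99
body[4] add  r4, r3, r5 → r4=0x0d
body[5] add  r2, r0, #51 → r2=0xac
body[6] sub  r0, r5, #42 → r0=0x34
body[7] mov  r1, #0x77 → r1=0x77
epilogue: pop r1=0x63, sp=0xeb
epilogue: pop r0=0x3a, sp=0xec
prologue pushed ['r0', 'r1'] at ['0xeb', '0xea']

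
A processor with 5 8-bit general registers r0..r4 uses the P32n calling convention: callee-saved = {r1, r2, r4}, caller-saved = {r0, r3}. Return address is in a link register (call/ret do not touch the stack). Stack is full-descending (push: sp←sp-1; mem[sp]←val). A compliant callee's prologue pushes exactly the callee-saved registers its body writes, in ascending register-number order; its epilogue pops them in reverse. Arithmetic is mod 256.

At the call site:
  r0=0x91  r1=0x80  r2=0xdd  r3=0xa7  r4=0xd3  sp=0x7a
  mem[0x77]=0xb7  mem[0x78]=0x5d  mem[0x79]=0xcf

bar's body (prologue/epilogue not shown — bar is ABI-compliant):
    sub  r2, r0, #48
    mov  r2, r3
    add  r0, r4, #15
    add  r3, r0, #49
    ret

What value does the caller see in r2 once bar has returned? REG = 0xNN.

REG = 0xdd

prologue: push r2 → mem[0x79]=0xdd, sp=0x79
body[0] sub  r2, r0, #48 → r2=0x61
body[1] mov  r2, r3 → r2=0xa7
body[2] add  r0, r4, #15 → r0=0xe2
body[3] add  r3, r0, #49 → r3=0x13
epilogue: pop r2=0xdd, sp=0x7a
r2 is callee-saved → restored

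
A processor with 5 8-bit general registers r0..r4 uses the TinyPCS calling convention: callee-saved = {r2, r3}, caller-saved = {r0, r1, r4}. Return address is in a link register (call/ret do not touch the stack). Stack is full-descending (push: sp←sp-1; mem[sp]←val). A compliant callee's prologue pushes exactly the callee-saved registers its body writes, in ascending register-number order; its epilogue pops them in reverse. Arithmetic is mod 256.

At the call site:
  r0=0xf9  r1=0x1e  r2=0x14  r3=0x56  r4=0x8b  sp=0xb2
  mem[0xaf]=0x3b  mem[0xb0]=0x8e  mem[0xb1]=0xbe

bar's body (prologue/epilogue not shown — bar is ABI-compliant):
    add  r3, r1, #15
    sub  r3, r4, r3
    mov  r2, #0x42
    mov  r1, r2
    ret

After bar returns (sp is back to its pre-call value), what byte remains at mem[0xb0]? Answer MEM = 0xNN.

prologue: push r2 → mem[0xb1]=0x14, sp=0xb1
prologue: push r3 → mem[0xb0]=0x56, sp=0xb0
body[0] add  r3, r1, #15 → r3=0x2d
body[1] sub  r3, r4, r3 → r3=0x5e
body[2] mov  r2, #0x42 → r2=0x42
body[3] mov  r1, r2 → r1=0x42
epilogue: pop r3=0x56, sp=0xb1
epilogue: pop r2=0x14, sp=0xb2
prologue pushed ['r2', 'r3'] at ['0xb1', '0xb0']

MEM = 0x56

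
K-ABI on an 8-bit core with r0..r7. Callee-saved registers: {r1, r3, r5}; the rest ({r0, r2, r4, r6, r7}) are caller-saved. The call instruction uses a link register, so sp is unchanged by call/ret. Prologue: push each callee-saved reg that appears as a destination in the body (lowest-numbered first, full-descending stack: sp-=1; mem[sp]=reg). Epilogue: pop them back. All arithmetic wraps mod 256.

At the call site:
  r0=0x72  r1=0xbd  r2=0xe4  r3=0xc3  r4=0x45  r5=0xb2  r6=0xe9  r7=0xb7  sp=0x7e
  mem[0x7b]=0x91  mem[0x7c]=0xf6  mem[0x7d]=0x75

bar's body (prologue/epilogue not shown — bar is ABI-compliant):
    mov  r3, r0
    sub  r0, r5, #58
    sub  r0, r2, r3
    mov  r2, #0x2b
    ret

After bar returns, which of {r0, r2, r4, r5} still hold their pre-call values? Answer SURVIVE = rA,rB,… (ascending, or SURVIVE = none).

SURVIVE = r0,r4,r5

prologue: push r3 → mem[0x7d]=0xc3, sp=0x7d
body[0] mov  r3, r0 → r3=0x72
body[1] sub  r0, r5, #58 → r0=0x78
body[2] sub  r0, r2, r3 → r0=0x72
body[3] mov  r2, #0x2b → r2=0x2b
epilogue: pop r3=0xc3, sp=0x7e
r0: caller-saved, written=True
r2: caller-saved, written=True
r4: caller-saved, written=False
r5: callee-saved, written=False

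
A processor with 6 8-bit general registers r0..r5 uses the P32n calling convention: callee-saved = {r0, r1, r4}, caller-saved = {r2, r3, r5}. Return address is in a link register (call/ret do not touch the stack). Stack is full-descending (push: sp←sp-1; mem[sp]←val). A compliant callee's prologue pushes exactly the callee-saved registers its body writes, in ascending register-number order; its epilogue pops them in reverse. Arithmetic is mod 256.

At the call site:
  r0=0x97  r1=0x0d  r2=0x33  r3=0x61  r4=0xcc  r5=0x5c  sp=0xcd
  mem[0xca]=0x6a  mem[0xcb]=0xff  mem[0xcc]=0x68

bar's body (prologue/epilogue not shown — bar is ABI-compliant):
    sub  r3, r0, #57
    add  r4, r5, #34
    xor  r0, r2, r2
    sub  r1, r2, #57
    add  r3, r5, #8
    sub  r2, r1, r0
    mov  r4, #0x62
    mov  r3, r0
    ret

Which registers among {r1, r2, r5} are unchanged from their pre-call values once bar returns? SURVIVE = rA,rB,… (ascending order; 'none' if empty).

prologue: push r0 -> mem[0xcc]=0x97, sp=0xcc
prologue: push r1 -> mem[0xcb]=0x0d, sp=0xcb
prologue: push r4 -> mem[0xca]=0xcc, sp=0xca
body[0] sub  r3, r0, #57 -> r3=0x5e
body[1] add  r4, r5, #34 -> r4=0x7e
body[2] xor  r0, r2, r2 -> r0=0x00
body[3] sub  r1, r2, #57 -> r1=0xfa
body[4] add  r3, r5, #8 -> r3=0x64
body[5] sub  r2, r1, r0 -> r2=0xfa
body[6] mov  r4, #0x62 -> r4=0x62
body[7] mov  r3, r0 -> r3=0x00
epilogue: pop r4=0xcc, sp=0xcb
epilogue: pop r1=0x0d, sp=0xcc
epilogue: pop r0=0x97, sp=0xcd
r1: callee-saved, written=True
r2: caller-saved, written=True
r5: caller-saved, written=False

SURVIVE = r1,r5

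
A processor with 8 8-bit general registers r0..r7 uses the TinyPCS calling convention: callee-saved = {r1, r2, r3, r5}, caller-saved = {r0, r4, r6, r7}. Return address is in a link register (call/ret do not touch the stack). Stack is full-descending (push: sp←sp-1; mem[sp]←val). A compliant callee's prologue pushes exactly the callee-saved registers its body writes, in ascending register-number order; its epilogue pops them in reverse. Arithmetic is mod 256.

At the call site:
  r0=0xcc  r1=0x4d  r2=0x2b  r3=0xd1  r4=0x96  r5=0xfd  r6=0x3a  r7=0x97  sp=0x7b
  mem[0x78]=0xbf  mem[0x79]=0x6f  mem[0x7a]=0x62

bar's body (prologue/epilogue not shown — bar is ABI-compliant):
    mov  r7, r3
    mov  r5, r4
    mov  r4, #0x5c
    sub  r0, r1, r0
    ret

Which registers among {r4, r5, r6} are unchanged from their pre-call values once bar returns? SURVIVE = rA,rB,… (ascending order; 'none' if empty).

prologue: push r5 -> mem[0x7a]=0xfd, sp=0x7a
body[0] mov  r7, r3 -> r7=0xd1
body[1] mov  r5, r4 -> r5=0x96
body[2] mov  r4, #0x5c -> r4=0x5c
body[3] sub  r0, r1, r0 -> r0=0x81
epilogue: pop r5=0xfd, sp=0x7b
r4: caller-saved, written=True
r5: callee-saved, written=True
r6: caller-saved, written=False

SURVIVE = r5,r6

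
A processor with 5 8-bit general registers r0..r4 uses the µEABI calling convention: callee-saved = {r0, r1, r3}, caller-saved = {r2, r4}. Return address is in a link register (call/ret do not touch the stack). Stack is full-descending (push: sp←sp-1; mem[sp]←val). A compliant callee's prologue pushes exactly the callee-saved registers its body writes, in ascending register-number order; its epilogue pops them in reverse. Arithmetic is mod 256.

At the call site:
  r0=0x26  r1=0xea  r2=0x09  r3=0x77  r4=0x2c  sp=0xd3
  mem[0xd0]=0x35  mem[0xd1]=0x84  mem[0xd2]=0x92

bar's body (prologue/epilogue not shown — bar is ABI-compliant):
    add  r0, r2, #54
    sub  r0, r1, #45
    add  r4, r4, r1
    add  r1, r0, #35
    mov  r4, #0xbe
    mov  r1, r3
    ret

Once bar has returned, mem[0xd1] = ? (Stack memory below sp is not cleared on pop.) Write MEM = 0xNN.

MEM = 0xea

prologue: push r0 → mem[0xd2]=0x26, sp=0xd2
prologue: push r1 → mem[0xd1]=0xea, sp=0xd1
body[0] add  r0, r2, #54 → r0=0x3f
body[1] sub  r0, r1, #45 → r0=0xbd
body[2] add  r4, r4, r1 → r4=0x16
body[3] add  r1, r0, #35 → r1=0xe0
body[4] mov  r4, #0xbe → r4=0xbe
body[5] mov  r1, r3 → r1=0x77
epilogue: pop r1=0xea, sp=0xd2
epilogue: pop r0=0x26, sp=0xd3
prologue pushed ['r0', 'r1'] at ['0xd2', '0xd1']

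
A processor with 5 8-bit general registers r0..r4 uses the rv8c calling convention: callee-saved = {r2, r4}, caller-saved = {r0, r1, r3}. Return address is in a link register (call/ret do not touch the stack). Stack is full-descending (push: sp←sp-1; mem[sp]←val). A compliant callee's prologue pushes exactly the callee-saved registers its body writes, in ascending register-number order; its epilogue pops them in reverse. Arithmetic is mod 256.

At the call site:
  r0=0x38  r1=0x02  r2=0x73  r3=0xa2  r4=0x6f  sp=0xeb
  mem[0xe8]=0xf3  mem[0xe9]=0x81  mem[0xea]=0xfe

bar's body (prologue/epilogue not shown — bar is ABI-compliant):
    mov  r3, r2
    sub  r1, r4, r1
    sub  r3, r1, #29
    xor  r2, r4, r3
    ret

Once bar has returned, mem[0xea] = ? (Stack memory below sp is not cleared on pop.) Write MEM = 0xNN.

MEM = 0x73

prologue: push r2 -> mem[0xea]=0x73, sp=0xea
body[0] mov  r3, r2 -> r3=0x73
body[1] sub  r1, r4, r1 -> r1=0x6d
body[2] sub  r3, r1, #29 -> r3=0x50
body[3] xor  r2, r4, r3 -> r2=0x3f
epilogue: pop r2=0x73, sp=0xeb
prologue pushed ['r2'] at ['0xea']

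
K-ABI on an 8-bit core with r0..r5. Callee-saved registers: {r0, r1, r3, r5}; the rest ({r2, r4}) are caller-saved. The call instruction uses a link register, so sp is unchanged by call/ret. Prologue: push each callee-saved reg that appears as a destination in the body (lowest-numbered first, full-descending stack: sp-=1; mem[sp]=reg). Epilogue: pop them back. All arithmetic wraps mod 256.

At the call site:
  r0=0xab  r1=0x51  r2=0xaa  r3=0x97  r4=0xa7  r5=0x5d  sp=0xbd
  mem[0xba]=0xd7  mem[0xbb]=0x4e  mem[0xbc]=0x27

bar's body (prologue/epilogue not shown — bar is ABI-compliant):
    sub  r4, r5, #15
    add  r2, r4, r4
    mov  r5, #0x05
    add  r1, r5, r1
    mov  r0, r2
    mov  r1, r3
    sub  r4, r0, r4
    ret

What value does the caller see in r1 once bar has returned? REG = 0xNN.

prologue: push r0 -> mem[0xbc]=0xab, sp=0xbc
prologue: push r1 -> mem[0xbb]=0x51, sp=0xbb
prologue: push r5 -> mem[0xba]=0x5d, sp=0xba
body[0] sub  r4, r5, #15 -> r4=0x4e
body[1] add  r2, r4, r4 -> r2=0x9c
body[2] mov  r5, #0x05 -> r5=0x05
body[3] add  r1, r5, r1 -> r1=0x56
body[4] mov  r0, r2 -> r0=0x9c
body[5] mov  r1, r3 -> r1=0x97
body[6] sub  r4, r0, r4 -> r4=0x4e
epilogue: pop r5=0x5d, sp=0xbb
epilogue: pop r1=0x51, sp=0xbc
epilogue: pop r0=0xab, sp=0xbd
r1 is callee-saved -> restored

REG = 0x51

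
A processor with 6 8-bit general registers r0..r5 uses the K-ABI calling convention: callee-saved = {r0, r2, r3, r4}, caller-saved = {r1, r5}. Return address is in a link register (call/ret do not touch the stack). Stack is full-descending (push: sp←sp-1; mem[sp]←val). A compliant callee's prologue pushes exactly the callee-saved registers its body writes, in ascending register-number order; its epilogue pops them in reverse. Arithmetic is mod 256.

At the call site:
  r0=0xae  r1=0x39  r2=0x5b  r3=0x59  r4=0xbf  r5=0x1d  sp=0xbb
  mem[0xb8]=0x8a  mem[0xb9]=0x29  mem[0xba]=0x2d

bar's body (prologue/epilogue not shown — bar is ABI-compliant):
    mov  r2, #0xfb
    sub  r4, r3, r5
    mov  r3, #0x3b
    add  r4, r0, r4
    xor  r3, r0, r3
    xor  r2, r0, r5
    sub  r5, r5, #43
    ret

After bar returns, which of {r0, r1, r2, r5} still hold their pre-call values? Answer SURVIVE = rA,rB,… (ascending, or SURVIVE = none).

SURVIVE = r0,r1,r2

prologue: push r2 -> mem[0xba]=0x5b, sp=0xba
prologue: push r3 -> mem[0xb9]=0x59, sp=0xb9
prologue: push r4 -> mem[0xb8]=0xbf, sp=0xb8
body[0] mov  r2, #0xfb -> r2=0xfb
body[1] sub  r4, r3, r5 -> r4=0x3c
body[2] mov  r3, #0x3b -> r3=0x3b
body[3] add  r4, r0, r4 -> r4=0xea
body[4] xor  r3, r0, r3 -> r3=0x95
body[5] xor  r2, r0, r5 -> r2=0xb3
body[6] sub  r5, r5, #43 -> r5=0xf2
epilogue: pop r4=0xbf, sp=0xb9
epilogue: pop r3=0x59, sp=0xba
epilogue: pop r2=0x5b, sp=0xbb
r0: callee-saved, written=False
r1: caller-saved, written=False
r2: callee-saved, written=True
r5: caller-saved, written=True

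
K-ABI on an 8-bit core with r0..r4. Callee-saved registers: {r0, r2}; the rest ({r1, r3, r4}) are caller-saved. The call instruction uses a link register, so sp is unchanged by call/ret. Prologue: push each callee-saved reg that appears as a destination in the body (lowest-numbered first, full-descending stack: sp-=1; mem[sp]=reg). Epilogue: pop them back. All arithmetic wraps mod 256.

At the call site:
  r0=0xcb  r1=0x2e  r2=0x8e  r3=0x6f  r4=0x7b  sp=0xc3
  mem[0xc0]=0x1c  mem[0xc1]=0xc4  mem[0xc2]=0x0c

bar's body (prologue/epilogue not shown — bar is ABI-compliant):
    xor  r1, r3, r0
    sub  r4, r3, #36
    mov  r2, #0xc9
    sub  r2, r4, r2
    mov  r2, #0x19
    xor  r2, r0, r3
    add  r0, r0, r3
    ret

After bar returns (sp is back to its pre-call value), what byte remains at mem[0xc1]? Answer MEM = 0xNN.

MEM = 0x8e

prologue: push r0 -> mem[0xc2]=0xcb, sp=0xc2
prologue: push r2 -> mem[0xc1]=0x8e, sp=0xc1
body[0] xor  r1, r3, r0 -> r1=0xa4
body[1] sub  r4, r3, #36 -> r4=0x4b
body[2] mov  r2, #0xc9 -> r2=0xc9
body[3] sub  r2, r4, r2 -> r2=0x82
body[4] mov  r2, #0x19 -> r2=0x19
body[5] xor  r2, r0, r3 -> r2=0xa4
body[6] add  r0, r0, r3 -> r0=0x3a
epilogue: pop r2=0x8e, sp=0xc2
epilogue: pop r0=0xcb, sp=0xc3
prologue pushed ['r0', 'r2'] at ['0xc2', '0xc1']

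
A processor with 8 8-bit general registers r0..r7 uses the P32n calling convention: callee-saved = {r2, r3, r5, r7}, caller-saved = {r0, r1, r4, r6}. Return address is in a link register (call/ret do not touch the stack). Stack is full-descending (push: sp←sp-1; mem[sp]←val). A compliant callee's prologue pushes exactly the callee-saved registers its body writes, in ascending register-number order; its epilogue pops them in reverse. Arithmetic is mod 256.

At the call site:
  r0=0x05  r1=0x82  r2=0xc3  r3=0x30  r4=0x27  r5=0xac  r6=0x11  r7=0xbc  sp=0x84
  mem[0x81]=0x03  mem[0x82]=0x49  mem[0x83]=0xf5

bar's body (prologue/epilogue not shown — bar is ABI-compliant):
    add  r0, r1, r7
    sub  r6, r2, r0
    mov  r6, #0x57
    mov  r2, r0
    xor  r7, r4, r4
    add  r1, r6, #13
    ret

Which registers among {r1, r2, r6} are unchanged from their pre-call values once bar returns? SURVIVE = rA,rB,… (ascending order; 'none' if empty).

SURVIVE = r2

prologue: push r2 -> mem[0x83]=0xc3, sp=0x83
prologue: push r7 -> mem[0x82]=0xbc, sp=0x82
body[0] add  r0, r1, r7 -> r0=0x3e
body[1] sub  r6, r2, r0 -> r6=0x85
body[2] mov  r6, #0x57 -> r6=0x57
body[3] mov  r2, r0 -> r2=0x3e
body[4] xor  r7, r4, r4 -> r7=0x00
body[5] add  r1, r6, #13 -> r1=0x64
epilogue: pop r7=0xbc, sp=0x83
epilogue: pop r2=0xc3, sp=0x84
r1: caller-saved, written=True
r2: callee-saved, written=True
r6: caller-saved, written=True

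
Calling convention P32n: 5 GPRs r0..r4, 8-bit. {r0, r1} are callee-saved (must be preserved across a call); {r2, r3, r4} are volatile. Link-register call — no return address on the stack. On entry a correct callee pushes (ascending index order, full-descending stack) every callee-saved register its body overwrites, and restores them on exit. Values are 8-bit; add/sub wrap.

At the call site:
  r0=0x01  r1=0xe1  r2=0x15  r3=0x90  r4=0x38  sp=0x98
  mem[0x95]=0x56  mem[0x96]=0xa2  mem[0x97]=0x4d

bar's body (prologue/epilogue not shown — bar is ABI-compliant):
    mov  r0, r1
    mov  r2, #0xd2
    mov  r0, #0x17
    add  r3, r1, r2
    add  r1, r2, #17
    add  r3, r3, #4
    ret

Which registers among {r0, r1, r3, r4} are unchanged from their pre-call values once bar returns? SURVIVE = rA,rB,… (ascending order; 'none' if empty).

prologue: push r0 → mem[0x97]=0x01, sp=0x97
prologue: push r1 → mem[0x96]=0xe1, sp=0x96
body[0] mov  r0, r1 → r0=0xe1
body[1] mov  r2, #0xd2 → r2=0xd2
body[2] mov  r0, #0x17 → r0=0x17
body[3] add  r3, r1, r2 → r3=0xb3
body[4] add  r1, r2, #17 → r1=0xe3
body[5] add  r3, r3, #4 → r3=0xb7
epilogue: pop r1=0xe1, sp=0x97
epilogue: pop r0=0x01, sp=0x98
r0: callee-saved, written=True
r1: callee-saved, written=True
r3: caller-saved, written=True
r4: caller-saved, written=False

SURVIVE = r0,r1,r4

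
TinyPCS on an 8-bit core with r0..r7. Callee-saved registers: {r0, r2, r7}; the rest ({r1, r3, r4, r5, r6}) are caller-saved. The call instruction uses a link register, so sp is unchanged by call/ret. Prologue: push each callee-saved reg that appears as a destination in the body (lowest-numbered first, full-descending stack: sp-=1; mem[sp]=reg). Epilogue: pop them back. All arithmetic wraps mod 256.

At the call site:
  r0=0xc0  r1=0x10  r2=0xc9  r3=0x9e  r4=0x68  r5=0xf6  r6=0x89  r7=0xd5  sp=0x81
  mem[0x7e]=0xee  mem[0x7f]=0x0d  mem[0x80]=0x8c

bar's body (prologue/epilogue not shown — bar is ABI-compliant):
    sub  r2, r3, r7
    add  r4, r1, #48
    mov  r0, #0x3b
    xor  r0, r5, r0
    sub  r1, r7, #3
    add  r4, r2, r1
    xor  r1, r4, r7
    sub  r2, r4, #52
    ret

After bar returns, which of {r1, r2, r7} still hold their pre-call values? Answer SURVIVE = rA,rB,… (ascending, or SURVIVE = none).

SURVIVE = r2,r7

prologue: push r0 → mem[0x80]=0xc0, sp=0x80
prologue: push r2 → mem[0x7f]=0xc9, sp=0x7f
body[0] sub  r2, r3, r7 → r2=0xc9
body[1] add  r4, r1, #48 → r4=0x40
body[2] mov  r0, #0x3b → r0=0x3b
body[3] xor  r0, r5, r0 → r0=0xcd
body[4] sub  r1, r7, #3 → r1=0xd2
body[5] add  r4, r2, r1 → r4=0x9b
body[6] xor  r1, r4, r7 → r1=0x4e
body[7] sub  r2, r4, #52 → r2=0x67
epilogue: pop r2=0xc9, sp=0x80
epilogue: pop r0=0xc0, sp=0x81
r1: caller-saved, written=True
r2: callee-saved, written=True
r7: callee-saved, written=False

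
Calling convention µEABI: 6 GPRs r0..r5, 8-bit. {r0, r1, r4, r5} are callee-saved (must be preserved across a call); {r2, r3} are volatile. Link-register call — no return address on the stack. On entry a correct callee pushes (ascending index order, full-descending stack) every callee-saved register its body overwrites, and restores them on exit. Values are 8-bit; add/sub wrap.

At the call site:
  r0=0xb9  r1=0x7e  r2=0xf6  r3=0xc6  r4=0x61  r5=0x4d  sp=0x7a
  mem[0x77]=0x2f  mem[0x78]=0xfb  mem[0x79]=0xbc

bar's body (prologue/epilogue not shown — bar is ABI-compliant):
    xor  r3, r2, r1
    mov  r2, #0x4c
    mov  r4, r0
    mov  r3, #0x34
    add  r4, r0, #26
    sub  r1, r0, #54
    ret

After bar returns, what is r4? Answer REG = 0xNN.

prologue: push r1 → mem[0x79]=0x7e, sp=0x79
prologue: push r4 → mem[0x78]=0x61, sp=0x78
body[0] xor  r3, r2, r1 → r3=0x88
body[1] mov  r2, #0x4c → r2=0x4c
body[2] mov  r4, r0 → r4=0xb9
body[3] mov  r3, #0x34 → r3=0x34
body[4] add  r4, r0, #26 → r4=0xd3
body[5] sub  r1, r0, #54 → r1=0x83
epilogue: pop r4=0x61, sp=0x79
epilogue: pop r1=0x7e, sp=0x7a
r4 is callee-saved → restored

REG = 0x61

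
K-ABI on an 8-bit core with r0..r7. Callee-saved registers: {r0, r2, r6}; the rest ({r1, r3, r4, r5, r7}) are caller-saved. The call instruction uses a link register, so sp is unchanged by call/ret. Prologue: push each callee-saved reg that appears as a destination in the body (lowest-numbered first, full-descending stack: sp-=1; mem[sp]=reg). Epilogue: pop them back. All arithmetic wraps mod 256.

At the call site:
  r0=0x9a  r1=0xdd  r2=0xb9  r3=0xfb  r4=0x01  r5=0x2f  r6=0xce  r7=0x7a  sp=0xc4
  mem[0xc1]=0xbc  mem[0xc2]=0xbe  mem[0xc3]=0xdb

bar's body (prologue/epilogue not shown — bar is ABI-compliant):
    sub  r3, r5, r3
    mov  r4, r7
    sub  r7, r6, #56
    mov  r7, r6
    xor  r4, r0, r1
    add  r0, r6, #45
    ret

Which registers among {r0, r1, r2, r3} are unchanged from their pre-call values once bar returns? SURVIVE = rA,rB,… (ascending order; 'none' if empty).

prologue: push r0 → mem[0xc3]=0x9a, sp=0xc3
body[0] sub  r3, r5, r3 → r3=0x34
body[1] mov  r4, r7 → r4=0x7a
body[2] sub  r7, r6, #56 → r7=0x96
body[3] mov  r7, r6 → r7=0xce
body[4] xor  r4, r0, r1 → r4=0x47
body[5] add  r0, r6, #45 → r0=0xfb
epilogue: pop r0=0x9a, sp=0xc4
r0: callee-saved, written=True
r1: caller-saved, written=False
r2: callee-saved, written=False
r3: caller-saved, written=True

SURVIVE = r0,r1,r2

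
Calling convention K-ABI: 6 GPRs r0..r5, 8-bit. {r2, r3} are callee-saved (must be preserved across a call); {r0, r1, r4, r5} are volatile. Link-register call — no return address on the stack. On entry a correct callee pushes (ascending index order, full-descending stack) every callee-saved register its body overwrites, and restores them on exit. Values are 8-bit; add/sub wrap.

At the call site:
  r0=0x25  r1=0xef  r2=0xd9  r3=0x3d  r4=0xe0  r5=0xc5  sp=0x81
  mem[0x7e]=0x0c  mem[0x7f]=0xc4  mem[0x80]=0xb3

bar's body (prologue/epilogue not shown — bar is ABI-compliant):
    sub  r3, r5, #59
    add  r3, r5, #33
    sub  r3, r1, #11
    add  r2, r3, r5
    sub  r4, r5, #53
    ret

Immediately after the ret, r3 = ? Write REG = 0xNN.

prologue: push r2 → mem[0x80]=0xd9, sp=0x80
prologue: push r3 → mem[0x7f]=0x3d, sp=0x7f
body[0] sub  r3, r5, #59 → r3=0x8a
body[1] add  r3, r5, #33 → r3=0xe6
body[2] sub  r3, r1, #11 → r3=0xe4
body[3] add  r2, r3, r5 → r2=0xa9
body[4] sub  r4, r5, #53 → r4=0x90
epilogue: pop r3=0x3d, sp=0x80
epilogue: pop r2=0xd9, sp=0x81
r3 is callee-saved → restored

REG = 0x3d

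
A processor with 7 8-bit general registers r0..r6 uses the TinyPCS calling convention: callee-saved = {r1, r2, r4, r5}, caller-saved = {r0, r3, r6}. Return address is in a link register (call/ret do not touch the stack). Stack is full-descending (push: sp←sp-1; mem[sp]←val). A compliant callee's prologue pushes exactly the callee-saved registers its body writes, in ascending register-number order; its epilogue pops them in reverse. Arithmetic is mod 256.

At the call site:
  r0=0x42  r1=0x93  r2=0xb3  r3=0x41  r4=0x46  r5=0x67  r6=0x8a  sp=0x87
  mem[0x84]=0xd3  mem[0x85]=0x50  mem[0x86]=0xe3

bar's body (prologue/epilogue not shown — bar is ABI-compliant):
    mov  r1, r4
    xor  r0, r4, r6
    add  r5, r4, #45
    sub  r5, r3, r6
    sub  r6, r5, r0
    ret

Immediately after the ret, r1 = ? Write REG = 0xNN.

prologue: push r1 -> mem[0x86]=0x93, sp=0x86
prologue: push r5 -> mem[0x85]=0x67, sp=0x85
body[0] mov  r1, r4 -> r1=0x46
body[1] xor  r0, r4, r6 -> r0=0xcc
body[2] add  r5, r4, #45 -> r5=0x73
body[3] sub  r5, r3, r6 -> r5=0xb7
body[4] sub  r6, r5, r0 -> r6=0xeb
epilogue: pop r5=0x67, sp=0x86
epilogue: pop r1=0x93, sp=0x87
r1 is callee-saved -> restored

REG = 0x93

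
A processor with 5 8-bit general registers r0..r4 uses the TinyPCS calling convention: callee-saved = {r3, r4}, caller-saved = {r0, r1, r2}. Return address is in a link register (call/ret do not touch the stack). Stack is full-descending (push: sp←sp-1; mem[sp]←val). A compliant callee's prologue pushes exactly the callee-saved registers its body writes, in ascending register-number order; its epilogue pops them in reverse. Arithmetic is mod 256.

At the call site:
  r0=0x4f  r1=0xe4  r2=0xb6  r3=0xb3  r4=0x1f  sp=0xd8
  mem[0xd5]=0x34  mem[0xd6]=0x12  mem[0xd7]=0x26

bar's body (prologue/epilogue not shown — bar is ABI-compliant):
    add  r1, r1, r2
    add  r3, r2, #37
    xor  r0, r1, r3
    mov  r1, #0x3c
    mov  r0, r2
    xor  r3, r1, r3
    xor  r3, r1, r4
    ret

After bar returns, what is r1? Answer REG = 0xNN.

prologue: push r3 → mem[0xd7]=0xb3, sp=0xd7
body[0] add  r1, r1, r2 → r1=0x9a
body[1] add  r3, r2, #37 → r3=0xdb
body[2] xor  r0, r1, r3 → r0=0x41
body[3] mov  r1, #0x3c → r1=0x3c
body[4] mov  r0, r2 → r0=0xb6
body[5] xor  r3, r1, r3 → r3=0xe7
body[6] xor  r3, r1, r4 → r3=0x23
epilogue: pop r3=0xb3, sp=0xd8
r1 is caller-saved → body value

REG = 0x3c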